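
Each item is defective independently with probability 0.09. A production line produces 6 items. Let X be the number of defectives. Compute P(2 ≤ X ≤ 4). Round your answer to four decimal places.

0.0951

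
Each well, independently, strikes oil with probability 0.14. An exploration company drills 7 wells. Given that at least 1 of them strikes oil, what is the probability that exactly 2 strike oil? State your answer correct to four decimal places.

X ~ Binomial(7, 0.14). Want P(X=2 | X≥1) = P(X=2) / P(X≥1).
P(X=2) = C(7,2)·0.14^2·0.86^5 = 0.193628
P(X≥1) = 1 − 0.347928 = 0.652072
Ratio = 0.193628 / 0.652072 = 0.296942

0.2969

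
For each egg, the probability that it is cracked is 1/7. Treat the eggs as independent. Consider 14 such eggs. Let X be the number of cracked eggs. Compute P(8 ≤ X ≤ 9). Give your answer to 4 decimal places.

0.0002

X ~ Binomial(14, 0.142857); P(8 ≤ X ≤ 9) = Σ C(14,k) p^k (1−p)^(14−k) over k:
  k=8: C(14,8)·0.142857^8·0.857143^6 = 0.000207
  k=9: C(14,9)·0.142857^9·0.857143^5 = 0.000023
Total = 0.000230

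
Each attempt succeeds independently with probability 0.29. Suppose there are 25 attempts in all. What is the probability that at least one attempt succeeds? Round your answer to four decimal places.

P(at least one) = 1 − P(none) = 1 − (1 − 0.29)^25
= 1 − 0.000191 = 0.999809

0.9998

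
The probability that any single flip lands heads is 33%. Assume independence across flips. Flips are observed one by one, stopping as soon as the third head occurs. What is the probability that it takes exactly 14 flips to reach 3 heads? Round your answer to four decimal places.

0.0342

Y = trial on which the third success occurs; negative binomial, r=3, p=0.33.
P(Y=14) = C(13,2) · p^3 · (1−p)^11
= 78 · 0.035937 · 0.012213 = 0.034234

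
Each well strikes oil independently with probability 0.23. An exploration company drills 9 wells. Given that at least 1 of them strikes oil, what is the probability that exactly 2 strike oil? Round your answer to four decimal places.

X ~ Binomial(9, 0.23). Want P(X=2 | X≥1) = P(X=2) / P(X≥1).
P(X=2) = C(9,2)·0.23^2·0.77^7 = 0.305628
P(X≥1) = 1 − 0.095152 = 0.904848
Ratio = 0.305628 / 0.904848 = 0.337767

0.3378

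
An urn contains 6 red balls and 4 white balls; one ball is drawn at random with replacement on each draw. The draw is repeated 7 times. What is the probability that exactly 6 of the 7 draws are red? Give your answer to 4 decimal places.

X ~ Binomial(n=7, p=0.60).
P(X=6) = C(7,6) · p^6 · (1−p)^1
= 7 · 0.046656 · 0.4 = 0.130637

0.1306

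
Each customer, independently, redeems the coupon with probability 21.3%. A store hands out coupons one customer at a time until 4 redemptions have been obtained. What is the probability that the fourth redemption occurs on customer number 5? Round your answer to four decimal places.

Y = trial on which the fourth success occurs; negative binomial, r=4, p=0.213.
P(Y=5) = C(4,3) · p^4 · (1−p)^1
= 4 · 0.0020583 · 0.787 = 0.006480

0.0065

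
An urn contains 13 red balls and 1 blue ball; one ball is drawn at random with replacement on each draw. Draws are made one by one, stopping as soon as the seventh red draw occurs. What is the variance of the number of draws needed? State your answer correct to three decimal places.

0.580

Y = total draws until the seventh success; negative binomial with r=7, p=0.928571.
Var(Y) = r(1−p)/p² = 7·0.071429 / 0.928571² = 0.57988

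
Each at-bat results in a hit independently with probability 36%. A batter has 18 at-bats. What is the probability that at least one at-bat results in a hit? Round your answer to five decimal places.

0.99968

P(at least one) = 1 − P(none) = 1 − (1 − 0.36)^18
= 1 − 0.0003245 = 0.9996755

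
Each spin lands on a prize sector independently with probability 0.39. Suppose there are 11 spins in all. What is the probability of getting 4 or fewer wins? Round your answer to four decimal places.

X ~ Binomial(11, 0.39); P(X ≤ 4) = Σ C(11,k) p^k (1−p)^(11−k) over k:
  k=0: C(11,0)·0.39^0·0.61^11 = 0.004351
  k=1: C(11,1)·0.39^1·0.61^10 = 0.030602
  k=2: C(11,2)·0.39^2·0.61^9 = 0.097827
  k=3: C(11,3)·0.39^3·0.61^8 = 0.187636
  k=4: C(11,4)·0.39^4·0.61^7 = 0.239928
Total = 0.560345

0.5603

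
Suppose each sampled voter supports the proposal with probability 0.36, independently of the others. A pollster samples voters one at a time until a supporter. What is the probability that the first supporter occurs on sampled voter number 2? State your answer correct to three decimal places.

0.230

Geometric (trials to first success), p = 0.36.
P(Y = 2) = (1−p)^1 · p = 0.64 · 0.36 = 0.23040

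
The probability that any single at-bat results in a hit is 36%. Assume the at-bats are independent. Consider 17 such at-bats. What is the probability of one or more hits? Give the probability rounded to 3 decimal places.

0.999

P(at least one) = 1 − P(none) = 1 − (1 − 0.36)^17
= 1 − 0.00051 = 0.99949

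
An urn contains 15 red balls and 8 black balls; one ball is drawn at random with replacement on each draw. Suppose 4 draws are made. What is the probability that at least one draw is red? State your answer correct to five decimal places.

0.98536

P(at least one) = 1 − P(none) = 1 − (1 − 0.652174)^4
= 1 − 0.0146369 = 0.9853631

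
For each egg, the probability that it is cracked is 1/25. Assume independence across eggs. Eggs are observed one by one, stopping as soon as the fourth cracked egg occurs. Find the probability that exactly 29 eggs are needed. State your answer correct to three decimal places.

0.003

Y = trial on which the fourth success occurs; negative binomial, r=4, p=0.04.
P(Y=29) = C(28,3) · p^4 · (1−p)^25
= 3276 · 2.56e-06 · 0.3604 = 0.00302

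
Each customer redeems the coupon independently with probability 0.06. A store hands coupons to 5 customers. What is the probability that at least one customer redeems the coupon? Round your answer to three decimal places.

0.266

P(at least one) = 1 − P(none) = 1 − (1 − 0.06)^5
= 1 − 0.73390 = 0.26610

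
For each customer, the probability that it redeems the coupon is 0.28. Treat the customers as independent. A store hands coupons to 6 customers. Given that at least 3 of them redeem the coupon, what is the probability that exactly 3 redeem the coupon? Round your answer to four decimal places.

0.7463

X ~ Binomial(6, 0.28). Want P(X=3 | X≥3) = P(X=3) / P(X≥3).
P(X=3) = C(6,3)·0.28^3·0.72^3 = 0.163871
P(X≥3) = 1 − 0.139314 − 0.325066 − 0.316037 = 0.219583
Ratio = 0.163871 / 0.219583 = 0.746281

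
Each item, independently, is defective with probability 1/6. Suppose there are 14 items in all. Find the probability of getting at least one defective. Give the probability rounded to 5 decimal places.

0.92211

P(at least one) = 1 − P(none) = 1 − (1 − 0.166667)^14
= 1 − 0.0778866 = 0.9221134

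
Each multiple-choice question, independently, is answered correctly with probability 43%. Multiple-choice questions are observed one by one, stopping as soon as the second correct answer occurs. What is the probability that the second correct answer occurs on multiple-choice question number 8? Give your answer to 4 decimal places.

0.0444

Y = trial on which the second success occurs; negative binomial, r=2, p=0.43.
P(Y=8) = C(7,1) · p^2 · (1−p)^6
= 7 · 0.1849 · 0.034296 = 0.044390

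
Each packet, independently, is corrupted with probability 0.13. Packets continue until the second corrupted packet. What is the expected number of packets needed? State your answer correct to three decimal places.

15.385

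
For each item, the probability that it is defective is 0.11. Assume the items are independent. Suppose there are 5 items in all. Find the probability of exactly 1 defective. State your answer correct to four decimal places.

X ~ Binomial(n=5, p=0.11).
P(X=1) = C(5,1) · p^1 · (1−p)^4
= 5 · 0.11 · 0.62742 = 0.345082

0.3451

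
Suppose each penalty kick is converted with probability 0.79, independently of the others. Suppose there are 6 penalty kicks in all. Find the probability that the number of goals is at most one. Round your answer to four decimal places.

X ~ Binomial(6, 0.79); P(X ≤ 1) = Σ C(6,k) p^k (1−p)^(6−k) over k:
  k=0: C(6,0)·0.79^0·0.21^6 = 0.000086
  k=1: C(6,1)·0.79^1·0.21^5 = 0.001936
Total = 0.002022

0.0020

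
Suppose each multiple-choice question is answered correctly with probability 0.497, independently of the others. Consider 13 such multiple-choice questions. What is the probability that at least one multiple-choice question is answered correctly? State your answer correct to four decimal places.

0.9999

P(at least one) = 1 − P(none) = 1 − (1 − 0.497)^13
= 1 − 0.000132 = 0.999868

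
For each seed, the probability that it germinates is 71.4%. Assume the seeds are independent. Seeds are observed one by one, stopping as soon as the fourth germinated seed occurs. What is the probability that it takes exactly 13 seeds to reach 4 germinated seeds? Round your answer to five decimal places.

Y = trial on which the fourth success occurs; negative binomial, r=4, p=0.714.
P(Y=13) = C(12,3) · p^4 · (1−p)^9
= 220 · 0.25989 · 1.2802e-05 = 0.0007320

0.00073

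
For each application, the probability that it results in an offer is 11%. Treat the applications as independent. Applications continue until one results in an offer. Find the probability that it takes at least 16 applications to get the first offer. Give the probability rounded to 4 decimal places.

0.1741

Y = number of applications to the first success; geometric, p = 0.11.
P(Y > 15) = P(first 15 all fail) = (1−p)^15 = 0.174121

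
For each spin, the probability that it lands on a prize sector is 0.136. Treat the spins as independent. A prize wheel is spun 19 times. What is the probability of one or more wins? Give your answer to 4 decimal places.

P(at least one) = 1 − P(none) = 1 − (1 − 0.136)^19
= 1 − 0.062196 = 0.937804

0.9378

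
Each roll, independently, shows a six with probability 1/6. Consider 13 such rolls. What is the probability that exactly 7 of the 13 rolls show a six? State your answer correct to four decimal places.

0.0021

X ~ Binomial(n=13, p=0.166667).
P(X=7) = C(13,7) · p^7 · (1−p)^6
= 1716 · 3.5722e-06 · 0.3349 = 0.002053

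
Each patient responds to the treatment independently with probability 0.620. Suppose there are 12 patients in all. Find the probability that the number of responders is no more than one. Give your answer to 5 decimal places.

0.00019

X ~ Binomial(12, 0.62); P(X ≤ 1) = Σ C(12,k) p^k (1−p)^(12−k) over k:
  k=0: C(12,0)·0.62^0·0.38^12 = 0.0000091
  k=1: C(12,1)·0.62^1·0.38^11 = 0.0001775
Total = 0.0001866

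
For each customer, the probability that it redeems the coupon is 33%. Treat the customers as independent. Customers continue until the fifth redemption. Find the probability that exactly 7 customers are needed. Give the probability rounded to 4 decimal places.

0.0264

Y = trial on which the fifth success occurs; negative binomial, r=5, p=0.33.
P(Y=7) = C(6,4) · p^5 · (1−p)^2
= 15 · 0.0039135 · 0.4489 = 0.026352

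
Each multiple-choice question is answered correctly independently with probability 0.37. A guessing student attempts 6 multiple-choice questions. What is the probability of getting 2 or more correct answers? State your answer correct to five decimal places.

0.71716

X ~ Binomial(6, 0.37); P(X ≥ 2) = Σ C(6,k) p^k (1−p)^(6−k) over k:
  k=2: C(6,2)·0.37^2·0.63^4 = 0.3234871
  k=3: C(6,3)·0.37^3·0.63^3 = 0.2533126
  k=4: C(6,4)·0.37^4·0.63^2 = 0.1115782
  k=5: C(6,5)·0.37^5·0.63^1 = 0.0262120
  k=6: C(6,6)·0.37^6·0.63^0 = 0.0025657
Total = 0.7171556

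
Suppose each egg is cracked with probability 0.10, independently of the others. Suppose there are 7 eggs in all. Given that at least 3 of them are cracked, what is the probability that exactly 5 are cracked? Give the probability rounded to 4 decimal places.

X ~ Binomial(7, 0.10). Want P(X=5 | X≥3) = P(X=5) / P(X≥3).
P(X=5) = C(7,5)·0.10^5·0.90^2 = 0.000170
P(X≥3) = 1 − 0.478297 − 0.372009 − 0.124003 = 0.025691
Ratio = 0.000170 / 0.025691 = 0.006621

0.0066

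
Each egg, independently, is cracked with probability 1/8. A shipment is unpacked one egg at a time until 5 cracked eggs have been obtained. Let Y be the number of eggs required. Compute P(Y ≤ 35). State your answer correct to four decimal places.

0.4487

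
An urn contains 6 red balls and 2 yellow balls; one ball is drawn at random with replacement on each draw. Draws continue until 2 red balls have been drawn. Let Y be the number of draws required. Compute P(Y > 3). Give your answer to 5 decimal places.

Needing more than 3 draws ⇔ fewer than 2 successes in the first 3. With X ~ Binomial(3, 0.75), P(Y > 3) = P(X ≤ 1).
  k=0: C(3,0)·0.75^0·0.25^3 = 0.0156250
  k=1: C(3,1)·0.75^1·0.25^2 = 0.1406250
P(X ≤ 1) = 0.1562500

0.15625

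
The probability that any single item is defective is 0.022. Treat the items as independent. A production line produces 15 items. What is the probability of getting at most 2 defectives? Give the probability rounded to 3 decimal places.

0.996

X ~ Binomial(15, 0.022); P(X ≤ 2) = Σ C(15,k) p^k (1−p)^(15−k) over k:
  k=0: C(15,0)·0.022^0·0.978^15 = 0.71628
  k=1: C(15,1)·0.022^1·0.978^14 = 0.24169
  k=2: C(15,2)·0.022^2·0.978^13 = 0.03806
Total = 0.99603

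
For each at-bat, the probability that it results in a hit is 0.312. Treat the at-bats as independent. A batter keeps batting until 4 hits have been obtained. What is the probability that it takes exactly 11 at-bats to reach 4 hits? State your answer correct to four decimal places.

0.0830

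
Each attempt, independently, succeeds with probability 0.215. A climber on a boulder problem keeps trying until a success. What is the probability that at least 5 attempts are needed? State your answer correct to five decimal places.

0.37973

Y = number of attempts to the first success; geometric, p = 0.215.
P(Y > 4) = P(first 4 all fail) = (1−p)^4 = 0.3797333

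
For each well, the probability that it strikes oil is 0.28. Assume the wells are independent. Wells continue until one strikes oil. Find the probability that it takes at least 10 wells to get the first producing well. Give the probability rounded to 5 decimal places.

Y = number of wells to the first success; geometric, p = 0.28.
P(Y > 9) = P(first 9 all fail) = (1−p)^9 = 0.0519987

0.05200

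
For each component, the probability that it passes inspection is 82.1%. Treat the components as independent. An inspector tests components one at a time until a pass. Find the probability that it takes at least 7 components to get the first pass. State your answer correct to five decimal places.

Y = number of components to the first success; geometric, p = 0.821.
P(Y > 6) = P(first 6 all fail) = (1−p)^6 = 0.0000329

0.00003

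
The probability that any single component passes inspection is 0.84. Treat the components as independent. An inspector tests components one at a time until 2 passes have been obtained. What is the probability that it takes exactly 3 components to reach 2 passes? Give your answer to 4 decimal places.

Y = trial on which the second success occurs; negative binomial, r=2, p=0.84.
P(Y=3) = C(2,1) · p^2 · (1−p)^1
= 2 · 0.7056 · 0.16 = 0.225792

0.2258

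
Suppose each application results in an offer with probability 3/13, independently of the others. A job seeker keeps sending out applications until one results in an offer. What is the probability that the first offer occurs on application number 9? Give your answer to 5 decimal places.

Geometric (trials to first success), p = 0.230769.
P(Y = 9) = (1−p)^8 · p = 0.12259 · 0.230769 = 0.0282899

0.02829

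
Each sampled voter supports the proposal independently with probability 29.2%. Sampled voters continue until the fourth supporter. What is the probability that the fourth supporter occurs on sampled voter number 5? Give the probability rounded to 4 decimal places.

Y = trial on which the fourth success occurs; negative binomial, r=4, p=0.292.
P(Y=5) = C(4,3) · p^4 · (1−p)^1
= 4 · 0.0072699 · 0.708 = 0.020588

0.0206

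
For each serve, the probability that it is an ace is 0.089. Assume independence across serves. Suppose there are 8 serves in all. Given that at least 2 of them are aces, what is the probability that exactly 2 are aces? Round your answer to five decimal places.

0.81886

X ~ Binomial(8, 0.089). Want P(X=2 | X≥2) = P(X=2) / P(X≥2).
P(X=2) = C(8,2)·0.089^2·0.911^6 = 0.1267793
P(X≥2) = 1 − 0.4744026 − 0.3707735 = 0.1548240
Ratio = 0.1267793 / 0.1548240 = 0.8188607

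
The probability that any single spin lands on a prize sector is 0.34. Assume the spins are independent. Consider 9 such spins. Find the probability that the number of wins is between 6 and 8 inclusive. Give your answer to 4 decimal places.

X ~ Binomial(9, 0.34); P(6 ≤ X ≤ 8) = Σ C(9,k) p^k (1−p)^(9−k) over k:
  k=6: C(9,6)·0.34^6·0.66^3 = 0.037307
  k=7: C(9,7)·0.34^7·0.66^2 = 0.008237
  k=8: C(9,8)·0.34^8·0.66^1 = 0.001061
Total = 0.046604

0.0466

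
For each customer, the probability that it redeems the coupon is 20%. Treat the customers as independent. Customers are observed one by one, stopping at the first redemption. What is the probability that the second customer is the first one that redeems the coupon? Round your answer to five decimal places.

Geometric (trials to first success), p = 0.20.
P(Y = 2) = (1−p)^1 · p = 0.8 · 0.20 = 0.1600000

0.16000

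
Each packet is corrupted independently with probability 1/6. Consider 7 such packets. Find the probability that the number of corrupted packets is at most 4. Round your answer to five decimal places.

0.99800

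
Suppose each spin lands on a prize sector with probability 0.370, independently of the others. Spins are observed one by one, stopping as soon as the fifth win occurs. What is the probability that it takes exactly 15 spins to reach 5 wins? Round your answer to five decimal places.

0.06837

Y = trial on which the fifth success occurs; negative binomial, r=5, p=0.37.
P(Y=15) = C(14,4) · p^5 · (1−p)^10
= 1001 · 0.0069344 · 0.0098493 = 0.0683673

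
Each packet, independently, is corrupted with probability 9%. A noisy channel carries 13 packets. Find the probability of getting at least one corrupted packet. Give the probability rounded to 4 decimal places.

P(at least one) = 1 − P(none) = 1 − (1 − 0.09)^13
= 1 − 0.293453 = 0.706547

0.7065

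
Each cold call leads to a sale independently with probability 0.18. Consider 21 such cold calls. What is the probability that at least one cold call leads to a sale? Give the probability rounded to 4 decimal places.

0.9845

P(at least one) = 1 − P(none) = 1 − (1 − 0.18)^21
= 1 − 0.015491 = 0.984509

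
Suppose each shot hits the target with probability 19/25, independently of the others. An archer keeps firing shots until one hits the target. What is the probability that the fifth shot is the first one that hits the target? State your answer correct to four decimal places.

Geometric (trials to first success), p = 0.76.
P(Y = 5) = (1−p)^4 · p = 0.0033178 · 0.76 = 0.002521

0.0025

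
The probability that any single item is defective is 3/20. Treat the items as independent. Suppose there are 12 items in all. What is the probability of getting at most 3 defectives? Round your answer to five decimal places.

X ~ Binomial(12, 0.15); P(X ≤ 3) = Σ C(12,k) p^k (1−p)^(12−k) over k:
  k=0: C(12,0)·0.15^0·0.85^12 = 0.1422418
  k=1: C(12,1)·0.15^1·0.85^11 = 0.3012178
  k=2: C(12,2)·0.15^2·0.85^10 = 0.2923585
  k=3: C(12,3)·0.15^3·0.85^9 = 0.1719756
Total = 0.9077937

0.90779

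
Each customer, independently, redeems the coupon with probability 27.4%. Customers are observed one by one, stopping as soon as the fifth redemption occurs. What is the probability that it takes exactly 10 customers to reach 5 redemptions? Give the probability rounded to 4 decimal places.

Y = trial on which the fifth success occurs; negative binomial, r=5, p=0.274.
P(Y=10) = C(9,4) · p^5 · (1−p)^5
= 126 · 0.0015444 · 0.20169 = 0.039247

0.0392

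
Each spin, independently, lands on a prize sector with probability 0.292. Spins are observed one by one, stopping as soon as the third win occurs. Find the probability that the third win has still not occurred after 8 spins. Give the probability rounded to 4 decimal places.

0.5721

Needing more than 8 spins ⇔ fewer than 3 successes in the first 8. With X ~ Binomial(8, 0.292), P(Y > 8) = P(X ≤ 2).
  k=0: C(8,0)·0.292^0·0.708^8 = 0.063134
  k=1: C(8,1)·0.292^1·0.708^7 = 0.208308
  k=2: C(8,2)·0.292^2·0.708^6 = 0.300693
P(X ≤ 2) = 0.572135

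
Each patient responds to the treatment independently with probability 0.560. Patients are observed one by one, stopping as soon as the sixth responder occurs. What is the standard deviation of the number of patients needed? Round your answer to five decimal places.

Y = total patients until the sixth success; negative binomial with r=6, p=0.56.
SD(Y) = √[r(1−p)/p²] = √(8.4183673) = 2.9014423

2.90144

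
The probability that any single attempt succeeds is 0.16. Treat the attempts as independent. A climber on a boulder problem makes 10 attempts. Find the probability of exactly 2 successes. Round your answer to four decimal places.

0.2856

X ~ Binomial(n=10, p=0.16).
P(X=2) = C(10,2) · p^2 · (1−p)^8
= 45 · 0.0256 · 0.24788 = 0.285553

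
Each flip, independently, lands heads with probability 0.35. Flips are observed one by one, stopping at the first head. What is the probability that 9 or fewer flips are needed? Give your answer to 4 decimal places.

0.9793

Y = number of flips to the first success; geometric, p = 0.35.
P(Y ≤ 9) = 1 − (1−p)^9 = 1 − 0.020712 = 0.979288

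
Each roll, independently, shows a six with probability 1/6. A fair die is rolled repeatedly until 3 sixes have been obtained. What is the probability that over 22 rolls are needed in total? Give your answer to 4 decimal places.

Needing more than 22 rolls ⇔ fewer than 3 successes in the first 22. With X ~ Binomial(22, 0.166667), P(Y > 22) = P(X ≤ 2).
  k=0: C(22,0)·0.166667^0·0.833333^22 = 0.018114
  k=1: C(22,1)·0.166667^1·0.833333^21 = 0.079701
  k=2: C(22,2)·0.166667^2·0.833333^20 = 0.167373
P(X ≤ 2) = 0.265188

0.2652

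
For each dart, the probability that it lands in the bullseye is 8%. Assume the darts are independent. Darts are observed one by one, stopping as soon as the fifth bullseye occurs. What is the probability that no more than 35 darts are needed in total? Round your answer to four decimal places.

0.1443

Finishing within 35 darts ⇔ at least 5 successes in the first 35. With X ~ Binomial(35, 0.08), P(Y ≤ 35) = 1 − P(X ≤ 4).
  k=0: C(35,0)·0.08^0·0.92^35 = 0.054022
  k=1: C(35,1)·0.08^1·0.92^34 = 0.164416
  k=2: C(35,2)·0.08^2·0.92^33 = 0.243050
  k=3: C(35,3)·0.08^3·0.92^32 = 0.232482
  k=4: C(35,4)·0.08^4·0.92^31 = 0.161727
1 − 0.855698 = 0.144302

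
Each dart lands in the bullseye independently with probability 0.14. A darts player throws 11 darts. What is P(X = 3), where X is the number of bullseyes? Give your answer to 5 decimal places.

X ~ Binomial(n=11, p=0.14).
P(X=3) = C(11,3) · p^3 · (1−p)^8
= 165 · 0.002744 · 0.29922 = 0.1354739

0.13547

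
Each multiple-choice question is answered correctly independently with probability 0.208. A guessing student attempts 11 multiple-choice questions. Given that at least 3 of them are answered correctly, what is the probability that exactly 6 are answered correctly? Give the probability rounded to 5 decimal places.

0.02849

X ~ Binomial(11, 0.208). Want P(X=6 | X≥3) = P(X=6) / P(X≥3).
P(X=6) = C(11,6)·0.208^6·0.792^5 = 0.0116586
P(X≥3) = 1 − 0.0769090 − 0.2221815 − 0.2917534 = 0.4091561
Ratio = 0.0116586 / 0.4091561 = 0.0284944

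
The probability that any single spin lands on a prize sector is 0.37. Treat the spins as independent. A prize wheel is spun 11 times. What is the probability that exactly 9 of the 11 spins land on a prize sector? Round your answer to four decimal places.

0.0028

X ~ Binomial(n=11, p=0.37).
P(X=9) = C(11,9) · p^9 · (1−p)^2
= 55 · 0.00012996 · 0.3969 = 0.002837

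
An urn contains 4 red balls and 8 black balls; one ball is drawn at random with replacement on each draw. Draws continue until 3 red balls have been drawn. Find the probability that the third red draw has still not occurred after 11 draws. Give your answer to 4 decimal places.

Needing more than 11 draws ⇔ fewer than 3 successes in the first 11. With X ~ Binomial(11, 0.333333), P(Y > 11) = P(X ≤ 2).
  k=0: C(11,0)·0.333333^0·0.666667^11 = 0.011561
  k=1: C(11,1)·0.333333^1·0.666667^10 = 0.063586
  k=2: C(11,2)·0.333333^2·0.666667^9 = 0.158964
P(X ≤ 2) = 0.234111

0.2341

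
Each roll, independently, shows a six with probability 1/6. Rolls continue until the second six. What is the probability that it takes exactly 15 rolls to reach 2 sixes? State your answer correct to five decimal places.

Y = trial on which the second success occurs; negative binomial, r=2, p=0.166667.
P(Y=15) = C(14,1) · p^2 · (1−p)^13
= 14 · 0.027778 · 0.093464 = 0.0363471

0.03635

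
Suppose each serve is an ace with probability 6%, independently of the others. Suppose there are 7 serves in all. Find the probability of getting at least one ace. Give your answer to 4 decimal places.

0.3515

P(at least one) = 1 − P(none) = 1 − (1 − 0.06)^7
= 1 − 0.648478 = 0.351522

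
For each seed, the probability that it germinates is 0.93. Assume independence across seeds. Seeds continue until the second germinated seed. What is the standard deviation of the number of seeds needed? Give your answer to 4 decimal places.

0.4023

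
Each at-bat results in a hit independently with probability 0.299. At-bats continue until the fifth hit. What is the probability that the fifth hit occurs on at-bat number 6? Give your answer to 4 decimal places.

0.0084

Y = trial on which the fifth success occurs; negative binomial, r=5, p=0.299.
P(Y=6) = C(5,4) · p^5 · (1−p)^1
= 5 · 0.0023898 · 0.701 = 0.008376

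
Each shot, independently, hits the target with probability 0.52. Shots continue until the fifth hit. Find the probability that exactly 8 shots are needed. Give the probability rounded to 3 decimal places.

0.147

Y = trial on which the fifth success occurs; negative binomial, r=5, p=0.52.
P(Y=8) = C(7,4) · p^5 · (1−p)^3
= 35 · 0.03802 · 0.11059 = 0.14717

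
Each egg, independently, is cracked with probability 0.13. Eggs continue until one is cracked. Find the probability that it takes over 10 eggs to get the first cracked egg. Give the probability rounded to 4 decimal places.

0.2484

Y = number of eggs to the first success; geometric, p = 0.13.
P(Y > 10) = P(first 10 all fail) = (1−p)^10 = 0.248423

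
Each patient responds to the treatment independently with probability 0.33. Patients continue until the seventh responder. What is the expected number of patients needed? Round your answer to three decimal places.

21.212

Y = total patients until the seventh success; negative binomial with r=7, p=0.33.
E[Y] = r / p = 7 / 0.33 = 21.21212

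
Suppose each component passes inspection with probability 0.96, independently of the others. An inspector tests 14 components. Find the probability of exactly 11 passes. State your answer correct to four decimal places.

X ~ Binomial(n=14, p=0.96).
P(X=11) = C(14,11) · p^11 · (1−p)^3
= 364 · 0.63824 · 6.4e-05 = 0.014868

0.0149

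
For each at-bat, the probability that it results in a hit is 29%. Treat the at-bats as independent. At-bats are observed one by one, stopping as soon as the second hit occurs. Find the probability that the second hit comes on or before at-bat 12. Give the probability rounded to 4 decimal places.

Finishing within 12 at-bats ⇔ at least 2 successes in the first 12. With X ~ Binomial(12, 0.29), P(Y ≤ 12) = 1 − P(X ≤ 1).
  k=0: C(12,0)·0.29^0·0.71^12 = 0.016410
  k=1: C(12,1)·0.29^1·0.71^11 = 0.080431
1 − 0.096840 = 0.903160

0.9032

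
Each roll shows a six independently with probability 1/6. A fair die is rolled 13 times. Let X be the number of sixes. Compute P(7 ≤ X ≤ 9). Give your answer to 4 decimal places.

0.0024

X ~ Binomial(13, 0.166667); P(7 ≤ X ≤ 9) = Σ C(13,k) p^k (1−p)^(13−k) over k:
  k=7: C(13,7)·0.166667^7·0.833333^6 = 0.002053
  k=8: C(13,8)·0.166667^8·0.833333^5 = 0.000308
  k=9: C(13,9)·0.166667^9·0.833333^4 = 0.000034
Total = 0.002395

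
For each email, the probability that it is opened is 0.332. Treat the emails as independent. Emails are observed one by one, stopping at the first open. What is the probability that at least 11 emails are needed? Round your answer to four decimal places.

0.0177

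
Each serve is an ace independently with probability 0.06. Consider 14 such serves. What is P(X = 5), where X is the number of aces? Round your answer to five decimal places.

0.00089

X ~ Binomial(n=14, p=0.06).
P(X=5) = C(14,5) · p^5 · (1−p)^9
= 2002 · 7.776e-07 · 0.57299 = 0.0008920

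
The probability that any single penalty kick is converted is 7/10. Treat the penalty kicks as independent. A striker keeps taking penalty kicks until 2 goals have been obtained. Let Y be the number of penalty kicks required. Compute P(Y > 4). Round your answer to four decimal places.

Needing more than 4 penalty kicks ⇔ fewer than 2 successes in the first 4. With X ~ Binomial(4, 0.70), P(Y > 4) = P(X ≤ 1).
  k=0: C(4,0)·0.70^0·0.30^4 = 0.008100
  k=1: C(4,1)·0.70^1·0.30^3 = 0.075600
P(X ≤ 1) = 0.083700

0.0837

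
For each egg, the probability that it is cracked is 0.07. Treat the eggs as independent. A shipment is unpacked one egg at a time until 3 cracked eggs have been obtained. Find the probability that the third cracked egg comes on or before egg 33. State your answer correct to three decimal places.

0.410

Finishing within 33 eggs ⇔ at least 3 successes in the first 33. With X ~ Binomial(33, 0.07), P(Y ≤ 33) = 1 − P(X ≤ 2).
  k=0: C(33,0)·0.07^0·0.93^33 = 0.09119
  k=1: C(33,1)·0.07^1·0.93^32 = 0.22650
  k=2: C(33,2)·0.07^2·0.93^31 = 0.27277
1 − 0.59046 = 0.40954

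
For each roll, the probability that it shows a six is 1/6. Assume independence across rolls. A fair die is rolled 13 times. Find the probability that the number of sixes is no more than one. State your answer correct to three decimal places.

X ~ Binomial(13, 0.166667); P(X ≤ 1) = Σ C(13,k) p^k (1−p)^(13−k) over k:
  k=0: C(13,0)·0.166667^0·0.833333^13 = 0.09346
  k=1: C(13,1)·0.166667^1·0.833333^12 = 0.24301
Total = 0.33647

0.336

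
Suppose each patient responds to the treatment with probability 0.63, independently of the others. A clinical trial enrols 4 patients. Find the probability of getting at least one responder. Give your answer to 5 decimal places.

P(at least one) = 1 − P(none) = 1 − (1 − 0.63)^4
= 1 − 0.0187416 = 0.9812584

0.98126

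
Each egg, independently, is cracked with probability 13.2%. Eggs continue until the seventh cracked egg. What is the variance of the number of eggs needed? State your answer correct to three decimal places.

348.714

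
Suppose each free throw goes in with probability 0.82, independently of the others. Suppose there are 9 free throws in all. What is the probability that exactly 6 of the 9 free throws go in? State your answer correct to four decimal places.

0.1489

X ~ Binomial(n=9, p=0.82).
P(X=6) = C(9,6) · p^6 · (1−p)^3
= 84 · 0.30401 · 0.005832 = 0.148929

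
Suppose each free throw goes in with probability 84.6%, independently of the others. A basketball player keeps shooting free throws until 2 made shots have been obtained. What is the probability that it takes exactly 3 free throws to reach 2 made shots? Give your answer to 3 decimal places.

Y = trial on which the second success occurs; negative binomial, r=2, p=0.846.
P(Y=3) = C(2,1) · p^2 · (1−p)^1
= 2 · 0.71572 · 0.154 = 0.22044

0.220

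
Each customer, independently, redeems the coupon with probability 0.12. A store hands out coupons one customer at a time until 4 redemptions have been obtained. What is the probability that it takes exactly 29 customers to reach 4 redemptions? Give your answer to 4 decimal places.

Y = trial on which the fourth success occurs; negative binomial, r=4, p=0.12.
P(Y=29) = C(28,3) · p^4 · (1−p)^25
= 3276 · 0.00020736 · 0.040932 = 0.027806

0.0278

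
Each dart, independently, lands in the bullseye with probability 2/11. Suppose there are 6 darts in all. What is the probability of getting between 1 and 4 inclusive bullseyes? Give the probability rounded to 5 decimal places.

X ~ Binomial(6, 0.181818); P(1 ≤ X ≤ 4) = Σ C(6,k) p^k (1−p)^(6−k) over k:
  k=1: C(6,1)·0.181818^1·0.818182^5 = 0.3999795
  k=2: C(6,2)·0.181818^2·0.818182^4 = 0.2222108
  k=3: C(6,3)·0.181818^3·0.818182^3 = 0.0658402
  k=4: C(6,4)·0.181818^4·0.818182^2 = 0.0109734
Total = 0.6990039

0.69900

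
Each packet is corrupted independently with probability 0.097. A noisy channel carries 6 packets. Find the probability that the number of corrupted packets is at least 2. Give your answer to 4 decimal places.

X ~ Binomial(6, 0.097); P(X ≥ 2) = Σ C(6,k) p^k (1−p)^(6−k) over k:
  k=2: C(6,2)·0.097^2·0.903^4 = 0.093840
  k=3: C(6,3)·0.097^3·0.903^3 = 0.013440
  k=4: C(6,4)·0.097^4·0.903^2 = 0.001083
  k=5: C(6,5)·0.097^5·0.903^1 = 0.000047
  k=6: C(6,6)·0.097^6·0.903^0 = 0.000001
Total = 0.108410

0.1084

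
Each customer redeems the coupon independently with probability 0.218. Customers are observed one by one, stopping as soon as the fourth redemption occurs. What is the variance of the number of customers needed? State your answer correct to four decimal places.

65.8194

Y = total customers until the fourth success; negative binomial with r=4, p=0.218.
Var(Y) = r(1−p)/p² = 4·0.782 / 0.218² = 65.819375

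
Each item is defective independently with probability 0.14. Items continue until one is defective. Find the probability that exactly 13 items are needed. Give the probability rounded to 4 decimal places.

Geometric (trials to first success), p = 0.14.
P(Y = 13) = (1−p)^12 · p = 0.16367 · 0.14 = 0.022914

0.0229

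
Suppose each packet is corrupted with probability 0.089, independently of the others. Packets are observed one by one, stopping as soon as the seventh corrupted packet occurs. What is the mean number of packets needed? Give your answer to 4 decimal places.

78.6517

Y = total packets until the seventh success; negative binomial with r=7, p=0.089.
E[Y] = r / p = 7 / 0.089 = 78.651685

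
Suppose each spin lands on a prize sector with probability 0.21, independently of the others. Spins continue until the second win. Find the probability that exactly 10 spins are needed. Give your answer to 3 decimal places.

Y = trial on which the second success occurs; negative binomial, r=2, p=0.21.
P(Y=10) = C(9,1) · p^2 · (1−p)^8
= 9 · 0.0441 · 0.15171 = 0.06021

0.060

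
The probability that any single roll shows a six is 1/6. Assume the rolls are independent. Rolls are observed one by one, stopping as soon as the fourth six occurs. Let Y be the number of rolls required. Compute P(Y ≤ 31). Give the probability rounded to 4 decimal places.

0.7832

Finishing within 31 rolls ⇔ at least 4 successes in the first 31. With X ~ Binomial(31, 0.166667), P(Y ≤ 31) = 1 − P(X ≤ 3).
  k=0: C(31,0)·0.166667^0·0.833333^31 = 0.003511
  k=1: C(31,1)·0.166667^1·0.833333^30 = 0.021766
  k=2: C(31,2)·0.166667^2·0.833333^29 = 0.065297
  k=3: C(31,3)·0.166667^3·0.833333^28 = 0.126241
1 − 0.216815 = 0.783185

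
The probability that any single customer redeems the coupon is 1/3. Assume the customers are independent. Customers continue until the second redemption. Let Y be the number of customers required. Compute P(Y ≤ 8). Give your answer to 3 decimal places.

Finishing within 8 customers ⇔ at least 2 successes in the first 8. With X ~ Binomial(8, 0.333333), P(Y ≤ 8) = 1 − P(X ≤ 1).
  k=0: C(8,0)·0.333333^0·0.666667^8 = 0.03902
  k=1: C(8,1)·0.333333^1·0.666667^7 = 0.15607
1 − 0.19509 = 0.80491

0.805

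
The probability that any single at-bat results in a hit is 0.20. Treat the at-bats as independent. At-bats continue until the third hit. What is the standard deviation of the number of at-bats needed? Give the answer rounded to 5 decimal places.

7.74597

Y = total at-bats until the third success; negative binomial with r=3, p=0.20.
SD(Y) = √[r(1−p)/p²] = √(60.0000000) = 7.7459667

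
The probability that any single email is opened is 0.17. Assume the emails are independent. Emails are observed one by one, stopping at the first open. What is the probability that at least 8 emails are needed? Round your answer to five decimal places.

0.27136

Y = number of emails to the first success; geometric, p = 0.17.
P(Y > 7) = P(first 7 all fail) = (1−p)^7 = 0.2713605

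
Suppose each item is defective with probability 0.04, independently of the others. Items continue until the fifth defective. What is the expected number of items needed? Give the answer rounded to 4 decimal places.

125.0000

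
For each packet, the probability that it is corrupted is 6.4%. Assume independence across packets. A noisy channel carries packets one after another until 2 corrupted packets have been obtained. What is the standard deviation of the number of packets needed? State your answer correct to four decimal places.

Y = total packets until the second success; negative binomial with r=2, p=0.064.
SD(Y) = √[r(1−p)/p²] = √(457.031250) = 21.378289

21.3783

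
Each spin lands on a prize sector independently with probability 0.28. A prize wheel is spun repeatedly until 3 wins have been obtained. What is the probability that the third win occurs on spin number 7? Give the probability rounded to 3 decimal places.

Y = trial on which the third success occurs; negative binomial, r=3, p=0.28.
P(Y=7) = C(6,2) · p^3 · (1−p)^4
= 15 · 0.021952 · 0.26874 = 0.08849

0.088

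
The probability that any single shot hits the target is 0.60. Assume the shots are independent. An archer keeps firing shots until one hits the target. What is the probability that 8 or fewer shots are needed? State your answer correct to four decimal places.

0.9993

Y = number of shots to the first success; geometric, p = 0.60.
P(Y ≤ 8) = 1 − (1−p)^8 = 1 − 0.000655 = 0.999345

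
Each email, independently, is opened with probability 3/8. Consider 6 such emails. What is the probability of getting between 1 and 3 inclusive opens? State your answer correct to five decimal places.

0.79393

X ~ Binomial(6, 0.375); P(1 ≤ X ≤ 3) = Σ C(6,k) p^k (1−p)^(6−k) over k:
  k=1: C(6,1)·0.375^1·0.625^5 = 0.2145767
  k=2: C(6,2)·0.375^2·0.625^4 = 0.3218651
  k=3: C(6,3)·0.375^3·0.625^3 = 0.2574921
Total = 0.7939339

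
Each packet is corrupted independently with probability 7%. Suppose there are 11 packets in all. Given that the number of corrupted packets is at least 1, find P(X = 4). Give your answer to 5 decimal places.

X ~ Binomial(11, 0.07). Want P(X=4 | X≥1) = P(X=4) / P(X≥1).
P(X=4) = C(11,4)·0.07^4·0.93^7 = 0.0047675
P(X≥1) = 1 − 0.4501035 = 0.5498965
Ratio = 0.0047675 / 0.5498965 = 0.0086697

0.00867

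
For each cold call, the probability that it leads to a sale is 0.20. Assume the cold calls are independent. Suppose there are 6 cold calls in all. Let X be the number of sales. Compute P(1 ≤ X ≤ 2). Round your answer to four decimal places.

0.6390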